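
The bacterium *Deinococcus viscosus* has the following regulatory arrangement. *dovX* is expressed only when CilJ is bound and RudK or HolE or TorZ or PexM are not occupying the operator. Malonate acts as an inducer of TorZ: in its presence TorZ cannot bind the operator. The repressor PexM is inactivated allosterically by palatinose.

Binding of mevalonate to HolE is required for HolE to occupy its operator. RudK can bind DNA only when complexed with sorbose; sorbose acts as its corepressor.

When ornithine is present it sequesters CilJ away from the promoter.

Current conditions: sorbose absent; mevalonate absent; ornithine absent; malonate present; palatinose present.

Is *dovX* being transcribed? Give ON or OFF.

ON

Sorbose is absent, so RudK is inactive.
Mevalonate is absent, so HolE is inactive.
Ornithine is absent, so CilJ is active.
Malonate is present, so TorZ is inactive.
Palatinose is present, so PexM is inactive.
No repressor is bound and CilJ is active, so *dovX* is transcribed.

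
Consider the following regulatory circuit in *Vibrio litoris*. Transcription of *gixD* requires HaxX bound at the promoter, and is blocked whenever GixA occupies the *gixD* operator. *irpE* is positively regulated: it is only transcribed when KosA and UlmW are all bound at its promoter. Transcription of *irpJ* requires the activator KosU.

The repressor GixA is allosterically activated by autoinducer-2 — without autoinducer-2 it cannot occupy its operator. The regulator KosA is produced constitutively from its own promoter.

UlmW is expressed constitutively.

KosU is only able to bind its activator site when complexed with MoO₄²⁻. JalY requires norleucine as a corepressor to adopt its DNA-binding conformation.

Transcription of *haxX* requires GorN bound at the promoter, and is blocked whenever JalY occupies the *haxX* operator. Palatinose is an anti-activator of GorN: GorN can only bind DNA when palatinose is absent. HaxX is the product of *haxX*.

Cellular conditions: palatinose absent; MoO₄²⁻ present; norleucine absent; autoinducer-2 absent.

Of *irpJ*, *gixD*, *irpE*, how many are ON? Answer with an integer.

3

MoO₄²⁻ is present, so KosU is active.
No repressor is bound and KosU is active, so *irpJ* is transcribed.
→ *irpJ* is ON.
Autoinducer-2 is absent, so GixA is inactive.
Palatinose is absent, so GorN is active.
Norleucine is absent, so JalY is inactive.
No repressor is bound and GorN is active, so *haxX* is transcribed.
So HaxX is produced and active.
No repressor is bound and HaxX is active, so *gixD* is transcribed.
→ *gixD* is ON.
KosA is produced constitutively and is active.
UlmW is produced constitutively and is active.
No repressor is bound and KosA and UlmW are active, so *irpE* is transcribed.
→ *irpE* is ON.
3 of the 3 genes are transcribed.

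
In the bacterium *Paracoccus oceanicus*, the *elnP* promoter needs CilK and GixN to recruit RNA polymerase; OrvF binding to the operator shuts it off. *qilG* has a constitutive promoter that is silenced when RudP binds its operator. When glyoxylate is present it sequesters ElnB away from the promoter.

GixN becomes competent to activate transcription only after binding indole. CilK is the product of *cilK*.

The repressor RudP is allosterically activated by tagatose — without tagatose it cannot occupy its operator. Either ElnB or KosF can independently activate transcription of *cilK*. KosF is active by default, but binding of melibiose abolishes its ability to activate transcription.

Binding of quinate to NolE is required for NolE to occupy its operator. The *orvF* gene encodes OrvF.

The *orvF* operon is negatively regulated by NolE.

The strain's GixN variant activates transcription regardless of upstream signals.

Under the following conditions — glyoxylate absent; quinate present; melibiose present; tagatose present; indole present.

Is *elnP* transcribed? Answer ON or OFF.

ON

Glyoxylate is absent, so ElnB is active.
Melibiose is present, so KosF is inactive.
Activator ElnB is present, so *cilK* is transcribed.
So CilK is produced and active.
Quinate is present, so NolE is active.
With repressor NolE bound, *orvF* is not transcribed.
So OrvF is not produced.
GixN is constitutively active in this strain.
No repressor is bound and CilK and GixN are active, so *elnP* is transcribed.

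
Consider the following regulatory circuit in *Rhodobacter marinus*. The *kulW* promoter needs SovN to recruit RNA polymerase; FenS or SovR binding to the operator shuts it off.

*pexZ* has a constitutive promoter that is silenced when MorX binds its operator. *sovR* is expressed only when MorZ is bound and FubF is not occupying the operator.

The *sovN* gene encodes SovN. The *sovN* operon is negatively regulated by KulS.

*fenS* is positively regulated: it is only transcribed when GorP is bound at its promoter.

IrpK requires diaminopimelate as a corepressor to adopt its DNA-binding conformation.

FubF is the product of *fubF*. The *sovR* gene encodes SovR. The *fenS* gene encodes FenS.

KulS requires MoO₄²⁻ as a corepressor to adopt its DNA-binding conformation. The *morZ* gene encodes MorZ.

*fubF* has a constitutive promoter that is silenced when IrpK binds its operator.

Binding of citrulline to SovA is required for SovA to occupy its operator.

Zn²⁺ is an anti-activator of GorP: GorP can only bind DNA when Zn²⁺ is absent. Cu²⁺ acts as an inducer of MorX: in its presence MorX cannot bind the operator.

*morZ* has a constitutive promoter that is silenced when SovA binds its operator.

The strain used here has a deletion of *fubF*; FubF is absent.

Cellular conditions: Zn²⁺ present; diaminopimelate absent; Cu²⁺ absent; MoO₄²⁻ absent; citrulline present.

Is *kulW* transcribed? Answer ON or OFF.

Zn²⁺ is present, so GorP is inactive.
Required activator GorP is absent, so *fenS* is not transcribed.
So FenS is not produced.
MoO₄²⁻ is absent, so KulS is inactive.
With no repressor bound, *sovN* is transcribed.
So SovN is produced and active.
FubF is non-functional in this strain, so it has no effect.
Citrulline is present, so SovA is active.
With repressor SovA bound, *morZ* is not transcribed.
So MorZ is not produced.
Required activator MorZ is absent, so *sovR* is not transcribed.
So SovR is not produced.
No repressor is bound and SovN is active, so *kulW* is transcribed.

ON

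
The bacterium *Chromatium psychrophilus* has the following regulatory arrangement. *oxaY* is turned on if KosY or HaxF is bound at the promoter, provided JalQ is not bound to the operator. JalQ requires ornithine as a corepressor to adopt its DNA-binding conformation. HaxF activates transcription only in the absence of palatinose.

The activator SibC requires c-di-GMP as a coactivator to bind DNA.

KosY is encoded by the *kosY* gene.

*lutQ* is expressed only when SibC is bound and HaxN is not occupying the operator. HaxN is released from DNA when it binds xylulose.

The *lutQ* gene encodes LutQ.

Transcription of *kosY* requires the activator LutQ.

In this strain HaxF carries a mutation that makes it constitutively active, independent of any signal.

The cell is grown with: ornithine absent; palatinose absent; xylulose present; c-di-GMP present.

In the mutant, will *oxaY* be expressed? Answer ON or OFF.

ON

Ornithine is absent, so JalQ is inactive.
c-di-GMP is present, so SibC is active.
Xylulose is present, so HaxN is inactive.
No repressor is bound and SibC is active, so *lutQ* is transcribed.
So LutQ is produced and active.
No repressor is bound and LutQ is active, so *kosY* is transcribed.
So KosY is produced and active.
HaxF is constitutively active in this strain.
Activator KosY is present, so *oxaY* is transcribed.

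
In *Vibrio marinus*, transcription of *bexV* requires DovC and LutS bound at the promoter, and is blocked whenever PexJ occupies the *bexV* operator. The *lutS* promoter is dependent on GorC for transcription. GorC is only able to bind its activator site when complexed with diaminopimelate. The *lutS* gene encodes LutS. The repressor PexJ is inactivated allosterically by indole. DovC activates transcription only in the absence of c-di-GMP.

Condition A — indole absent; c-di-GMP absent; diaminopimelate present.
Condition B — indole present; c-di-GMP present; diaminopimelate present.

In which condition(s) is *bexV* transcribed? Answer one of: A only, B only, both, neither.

Condition A:
Indole is absent, so PexJ is active.
c-di-GMP is absent, so DovC is active.
Diaminopimelate is present, so GorC is active.
No repressor is bound and GorC is active, so *lutS* is transcribed.
So LutS is produced and active.
With repressor PexJ bound, *bexV* is not transcribed.
→ *bexV* is OFF in A.
Condition B:
Indole is present, so PexJ is inactive.
c-di-GMP is present, so DovC is inactive.
Diaminopimelate is present, so GorC is active.
No repressor is bound and GorC is active, so *lutS* is transcribed.
So LutS is produced and active.
Required activator DovC is absent, so *bexV* is not transcribed.
→ *bexV* is OFF in B.

neither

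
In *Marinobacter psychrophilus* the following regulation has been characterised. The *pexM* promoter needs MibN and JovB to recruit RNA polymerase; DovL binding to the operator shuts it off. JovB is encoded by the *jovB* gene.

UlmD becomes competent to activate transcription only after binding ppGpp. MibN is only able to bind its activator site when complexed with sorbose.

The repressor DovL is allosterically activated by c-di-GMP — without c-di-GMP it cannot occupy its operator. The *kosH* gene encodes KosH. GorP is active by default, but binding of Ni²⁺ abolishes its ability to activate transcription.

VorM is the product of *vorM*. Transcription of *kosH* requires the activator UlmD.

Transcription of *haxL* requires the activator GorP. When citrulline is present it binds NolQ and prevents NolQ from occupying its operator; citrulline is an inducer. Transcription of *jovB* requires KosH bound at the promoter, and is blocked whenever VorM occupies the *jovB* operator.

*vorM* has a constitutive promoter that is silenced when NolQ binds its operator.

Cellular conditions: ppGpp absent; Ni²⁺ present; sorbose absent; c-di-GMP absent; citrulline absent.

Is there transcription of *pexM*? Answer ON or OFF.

c-di-GMP is absent, so DovL is inactive.
Sorbose is absent, so MibN is inactive.
Citrulline is absent, so NolQ is active.
With repressor NolQ bound, *vorM* is not transcribed.
So VorM is not produced.
ppGpp is absent, so UlmD is inactive.
Required activator UlmD is absent, so *kosH* is not transcribed.
So KosH is not produced.
Required activator KosH is absent, so *jovB* is not transcribed.
So JovB is not produced.
Required activator MibN is absent, so *pexM* is not transcribed.

OFF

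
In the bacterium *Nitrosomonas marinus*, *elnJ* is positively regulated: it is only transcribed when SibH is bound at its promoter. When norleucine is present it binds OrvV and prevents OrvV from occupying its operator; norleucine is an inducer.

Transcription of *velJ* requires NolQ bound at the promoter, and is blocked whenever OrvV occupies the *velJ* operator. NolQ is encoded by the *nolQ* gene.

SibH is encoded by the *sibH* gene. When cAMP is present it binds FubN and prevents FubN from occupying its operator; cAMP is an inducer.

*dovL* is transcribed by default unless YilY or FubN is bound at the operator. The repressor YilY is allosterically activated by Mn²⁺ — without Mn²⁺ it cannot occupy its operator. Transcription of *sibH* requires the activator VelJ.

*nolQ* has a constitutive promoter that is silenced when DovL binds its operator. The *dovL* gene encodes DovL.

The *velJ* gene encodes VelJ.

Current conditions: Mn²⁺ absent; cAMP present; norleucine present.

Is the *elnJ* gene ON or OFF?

Mn²⁺ is absent, so YilY is inactive.
cAMP is present, so FubN is inactive.
With no repressor bound, *dovL* is transcribed.
So DovL is produced and active.
With repressor DovL bound, *nolQ* is not transcribed.
So NolQ is not produced.
Norleucine is present, so OrvV is inactive.
Required activator NolQ is absent, so *velJ* is not transcribed.
So VelJ is not produced.
Required activator VelJ is absent, so *sibH* is not transcribed.
So SibH is not produced.
Required activator SibH is absent, so *elnJ* is not transcribed.

OFF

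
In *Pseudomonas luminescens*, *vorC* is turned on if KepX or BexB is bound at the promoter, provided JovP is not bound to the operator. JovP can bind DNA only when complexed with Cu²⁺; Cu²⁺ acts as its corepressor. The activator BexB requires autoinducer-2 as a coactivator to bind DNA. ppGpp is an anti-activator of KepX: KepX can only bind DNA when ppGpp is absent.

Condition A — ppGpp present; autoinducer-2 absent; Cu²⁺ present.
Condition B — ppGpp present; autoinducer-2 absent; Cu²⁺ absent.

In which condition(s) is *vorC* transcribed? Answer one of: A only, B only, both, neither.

neither

Condition A:
ppGpp is present, so KepX is inactive.
Autoinducer-2 is absent, so BexB is inactive.
Cu²⁺ is present, so JovP is active.
With repressor JovP bound, *vorC* is not transcribed.
→ *vorC* is OFF in A.
Condition B:
ppGpp is present, so KepX is inactive.
Autoinducer-2 is absent, so BexB is inactive.
Cu²⁺ is absent, so JovP is inactive.
No activator is available at the *vorC* promoter, so *vorC* is not transcribed.
→ *vorC* is OFF in B.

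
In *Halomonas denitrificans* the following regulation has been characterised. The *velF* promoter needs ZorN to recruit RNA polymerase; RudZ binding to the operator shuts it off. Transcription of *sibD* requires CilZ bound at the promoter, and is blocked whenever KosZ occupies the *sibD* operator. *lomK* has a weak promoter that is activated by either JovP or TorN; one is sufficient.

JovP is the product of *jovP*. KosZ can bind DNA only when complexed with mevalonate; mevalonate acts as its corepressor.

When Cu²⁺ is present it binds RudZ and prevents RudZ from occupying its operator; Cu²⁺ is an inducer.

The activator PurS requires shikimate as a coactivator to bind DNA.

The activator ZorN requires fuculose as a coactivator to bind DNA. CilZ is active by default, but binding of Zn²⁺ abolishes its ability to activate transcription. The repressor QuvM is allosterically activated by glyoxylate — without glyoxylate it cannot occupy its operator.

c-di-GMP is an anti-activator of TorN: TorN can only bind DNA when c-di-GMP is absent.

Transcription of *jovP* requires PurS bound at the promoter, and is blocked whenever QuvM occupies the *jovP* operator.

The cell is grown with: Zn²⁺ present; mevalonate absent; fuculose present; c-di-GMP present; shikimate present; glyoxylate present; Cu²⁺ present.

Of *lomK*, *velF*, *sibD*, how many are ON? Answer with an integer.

Glyoxylate is present, so QuvM is active.
Shikimate is present, so PurS is active.
With repressor QuvM bound, *jovP* is not transcribed.
So JovP is not produced.
c-di-GMP is present, so TorN is inactive.
No activator is available at the *lomK* promoter, so *lomK* is not transcribed.
→ *lomK* is OFF.
Cu²⁺ is present, so RudZ is inactive.
Fuculose is present, so ZorN is active.
No repressor is bound and ZorN is active, so *velF* is transcribed.
→ *velF* is ON.
Zn²⁺ is present, so CilZ is inactive.
Mevalonate is absent, so KosZ is inactive.
Required activator CilZ is absent, so *sibD* is not transcribed.
→ *sibD* is OFF.
1 of the 3 genes is transcribed.

1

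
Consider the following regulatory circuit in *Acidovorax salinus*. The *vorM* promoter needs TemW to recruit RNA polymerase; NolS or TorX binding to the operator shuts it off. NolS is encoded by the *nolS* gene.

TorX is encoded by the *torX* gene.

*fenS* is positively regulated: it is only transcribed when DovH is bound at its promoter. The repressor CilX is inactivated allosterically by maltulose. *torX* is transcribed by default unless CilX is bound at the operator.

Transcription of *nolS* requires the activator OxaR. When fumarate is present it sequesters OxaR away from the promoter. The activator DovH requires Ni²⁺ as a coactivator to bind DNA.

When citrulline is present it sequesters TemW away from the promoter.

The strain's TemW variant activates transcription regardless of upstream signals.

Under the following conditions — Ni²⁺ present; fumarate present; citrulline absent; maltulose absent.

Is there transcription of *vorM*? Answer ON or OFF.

Fumarate is present, so OxaR is inactive.
Required activator OxaR is absent, so *nolS* is not transcribed.
So NolS is not produced.
Maltulose is absent, so CilX is active.
With repressor CilX bound, *torX* is not transcribed.
So TorX is not produced.
TemW is constitutively active in this strain.
No repressor is bound and TemW is active, so *vorM* is transcribed.

ON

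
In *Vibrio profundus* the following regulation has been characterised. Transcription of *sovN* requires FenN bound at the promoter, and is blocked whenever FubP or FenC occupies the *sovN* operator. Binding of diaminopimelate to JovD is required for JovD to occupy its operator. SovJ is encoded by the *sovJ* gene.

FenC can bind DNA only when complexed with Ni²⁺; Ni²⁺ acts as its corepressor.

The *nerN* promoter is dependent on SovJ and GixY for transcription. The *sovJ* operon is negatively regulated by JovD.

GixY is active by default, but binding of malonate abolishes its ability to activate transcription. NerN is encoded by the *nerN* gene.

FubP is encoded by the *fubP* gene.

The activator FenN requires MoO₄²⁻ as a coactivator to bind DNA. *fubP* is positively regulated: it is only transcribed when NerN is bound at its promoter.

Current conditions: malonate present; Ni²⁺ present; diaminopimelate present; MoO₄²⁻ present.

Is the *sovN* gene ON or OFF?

OFF

Diaminopimelate is present, so JovD is active.
With repressor JovD bound, *sovJ* is not transcribed.
So SovJ is not produced.
Malonate is present, so GixY is inactive.
Required activator SovJ is absent, so *nerN* is not transcribed.
So NerN is not produced.
Required activator NerN is absent, so *fubP* is not transcribed.
So FubP is not produced.
Ni²⁺ is present, so FenC is active.
MoO₄²⁻ is present, so FenN is active.
With repressor FenC bound, *sovN* is not transcribed.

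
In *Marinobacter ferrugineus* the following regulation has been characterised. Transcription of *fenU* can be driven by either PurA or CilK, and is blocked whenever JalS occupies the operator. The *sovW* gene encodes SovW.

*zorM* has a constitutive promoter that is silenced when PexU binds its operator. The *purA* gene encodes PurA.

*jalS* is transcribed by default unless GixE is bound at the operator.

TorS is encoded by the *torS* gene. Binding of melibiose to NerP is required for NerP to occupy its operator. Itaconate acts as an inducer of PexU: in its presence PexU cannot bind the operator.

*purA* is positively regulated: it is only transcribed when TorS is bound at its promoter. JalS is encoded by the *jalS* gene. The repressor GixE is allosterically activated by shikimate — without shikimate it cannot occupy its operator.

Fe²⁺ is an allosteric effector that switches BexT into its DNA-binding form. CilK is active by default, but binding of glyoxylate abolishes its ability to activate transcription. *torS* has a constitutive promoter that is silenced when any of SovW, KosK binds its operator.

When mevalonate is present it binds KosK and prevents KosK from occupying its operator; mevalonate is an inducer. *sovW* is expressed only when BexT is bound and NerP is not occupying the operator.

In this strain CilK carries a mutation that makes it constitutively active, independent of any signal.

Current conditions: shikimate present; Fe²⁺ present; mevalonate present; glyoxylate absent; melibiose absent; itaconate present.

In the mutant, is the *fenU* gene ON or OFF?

ON

Melibiose is absent, so NerP is inactive.
Fe²⁺ is present, so BexT is active.
No repressor is bound and BexT is active, so *sovW* is transcribed.
So SovW is produced and active.
Mevalonate is present, so KosK is inactive.
With repressor SovW bound, *torS* is not transcribed.
So TorS is not produced.
Required activator TorS is absent, so *purA* is not transcribed.
So PurA is not produced.
Shikimate is present, so GixE is active.
With repressor GixE bound, *jalS* is not transcribed.
So JalS is not produced.
CilK is constitutively active in this strain.
Activator CilK is present, so *fenU* is transcribed.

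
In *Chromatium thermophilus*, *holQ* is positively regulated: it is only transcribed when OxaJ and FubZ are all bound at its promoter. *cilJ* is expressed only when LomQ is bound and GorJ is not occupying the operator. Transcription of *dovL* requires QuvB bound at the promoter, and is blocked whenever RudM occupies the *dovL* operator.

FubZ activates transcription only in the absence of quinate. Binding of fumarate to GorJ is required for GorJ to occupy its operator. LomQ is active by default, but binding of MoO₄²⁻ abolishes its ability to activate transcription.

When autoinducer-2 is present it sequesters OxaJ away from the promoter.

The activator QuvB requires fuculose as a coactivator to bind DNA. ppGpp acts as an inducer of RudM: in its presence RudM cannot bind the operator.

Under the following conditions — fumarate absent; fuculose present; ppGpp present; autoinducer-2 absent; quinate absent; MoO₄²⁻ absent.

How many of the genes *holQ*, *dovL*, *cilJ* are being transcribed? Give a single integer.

3

Autoinducer-2 is absent, so OxaJ is active.
Quinate is absent, so FubZ is active.
No repressor is bound and OxaJ and FubZ are active, so *holQ* is transcribed.
→ *holQ* is ON.
ppGpp is present, so RudM is inactive.
Fuculose is present, so QuvB is active.
No repressor is bound and QuvB is active, so *dovL* is transcribed.
→ *dovL* is ON.
MoO₄²⁻ is absent, so LomQ is active.
Fumarate is absent, so GorJ is inactive.
No repressor is bound and LomQ is active, so *cilJ* is transcribed.
→ *cilJ* is ON.
3 of the 3 genes are transcribed.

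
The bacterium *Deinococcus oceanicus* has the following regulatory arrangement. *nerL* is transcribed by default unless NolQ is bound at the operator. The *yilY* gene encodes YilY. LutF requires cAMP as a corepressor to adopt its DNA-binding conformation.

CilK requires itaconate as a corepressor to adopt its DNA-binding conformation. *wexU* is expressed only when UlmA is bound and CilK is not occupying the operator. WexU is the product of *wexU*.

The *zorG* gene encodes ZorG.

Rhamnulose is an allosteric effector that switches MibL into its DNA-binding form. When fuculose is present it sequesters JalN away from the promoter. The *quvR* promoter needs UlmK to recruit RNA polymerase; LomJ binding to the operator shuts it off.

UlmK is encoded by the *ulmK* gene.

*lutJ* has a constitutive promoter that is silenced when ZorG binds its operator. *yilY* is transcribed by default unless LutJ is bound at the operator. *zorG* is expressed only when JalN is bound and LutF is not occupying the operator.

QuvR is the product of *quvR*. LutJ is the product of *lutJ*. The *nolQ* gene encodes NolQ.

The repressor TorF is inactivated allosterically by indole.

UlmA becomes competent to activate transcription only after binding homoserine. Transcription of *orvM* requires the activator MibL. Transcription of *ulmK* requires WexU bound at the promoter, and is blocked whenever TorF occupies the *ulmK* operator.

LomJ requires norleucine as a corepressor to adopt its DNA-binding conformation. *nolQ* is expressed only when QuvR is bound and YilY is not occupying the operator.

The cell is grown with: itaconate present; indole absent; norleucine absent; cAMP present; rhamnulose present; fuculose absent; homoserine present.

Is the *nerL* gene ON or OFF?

ON

Fuculose is absent, so JalN is active.
cAMP is present, so LutF is active.
With repressor LutF bound, *zorG* is not transcribed.
So ZorG is not produced.
With no repressor bound, *lutJ* is transcribed.
So LutJ is produced and active.
With repressor LutJ bound, *yilY* is not transcribed.
So YilY is not produced.
Indole is absent, so TorF is active.
Itaconate is present, so CilK is active.
Homoserine is present, so UlmA is active.
With repressor CilK bound, *wexU* is not transcribed.
So WexU is not produced.
With repressor TorF bound, *ulmK* is not transcribed.
So UlmK is not produced.
Norleucine is absent, so LomJ is inactive.
Required activator UlmK is absent, so *quvR* is not transcribed.
So QuvR is not produced.
Required activator QuvR is absent, so *nolQ* is not transcribed.
So NolQ is not produced.
With no repressor bound, *nerL* is transcribed.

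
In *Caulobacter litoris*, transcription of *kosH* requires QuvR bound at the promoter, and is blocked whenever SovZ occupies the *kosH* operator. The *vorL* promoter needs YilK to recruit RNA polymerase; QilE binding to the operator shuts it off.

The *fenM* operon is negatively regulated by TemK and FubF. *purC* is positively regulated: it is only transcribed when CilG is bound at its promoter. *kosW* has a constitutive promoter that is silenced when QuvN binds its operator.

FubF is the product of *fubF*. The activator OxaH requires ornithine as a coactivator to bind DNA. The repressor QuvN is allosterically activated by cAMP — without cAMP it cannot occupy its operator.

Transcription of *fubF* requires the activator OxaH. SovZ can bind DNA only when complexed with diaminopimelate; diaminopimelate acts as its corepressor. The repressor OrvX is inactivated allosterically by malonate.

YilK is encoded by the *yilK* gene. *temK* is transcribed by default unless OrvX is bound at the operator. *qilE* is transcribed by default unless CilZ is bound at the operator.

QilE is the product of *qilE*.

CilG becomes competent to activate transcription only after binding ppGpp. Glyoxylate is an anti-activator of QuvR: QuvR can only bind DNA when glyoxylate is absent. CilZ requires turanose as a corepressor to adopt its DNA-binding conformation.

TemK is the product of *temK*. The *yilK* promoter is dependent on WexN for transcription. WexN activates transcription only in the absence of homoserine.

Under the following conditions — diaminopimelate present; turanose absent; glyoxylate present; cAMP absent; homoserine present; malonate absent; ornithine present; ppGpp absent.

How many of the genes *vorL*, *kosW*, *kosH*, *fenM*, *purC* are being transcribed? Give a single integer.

Turanose is absent, so CilZ is inactive.
With no repressor bound, *qilE* is transcribed.
So QilE is produced and active.
Homoserine is present, so WexN is inactive.
Required activator WexN is absent, so *yilK* is not transcribed.
So YilK is not produced.
With repressor QilE bound, *vorL* is not transcribed.
→ *vorL* is OFF.
cAMP is absent, so QuvN is inactive.
With no repressor bound, *kosW* is transcribed.
→ *kosW* is ON.
Diaminopimelate is present, so SovZ is active.
Glyoxylate is present, so QuvR is inactive.
With repressor SovZ bound, *kosH* is not transcribed.
→ *kosH* is OFF.
Malonate is absent, so OrvX is active.
With repressor OrvX bound, *temK* is not transcribed.
So TemK is not produced.
Ornithine is present, so OxaH is active.
No repressor is bound and OxaH is active, so *fubF* is transcribed.
So FubF is produced and active.
With repressor FubF bound, *fenM* is not transcribed.
→ *fenM* is OFF.
ppGpp is absent, so CilG is inactive.
Required activator CilG is absent, so *purC* is not transcribed.
→ *purC* is OFF.
1 of the 5 genes is transcribed.

1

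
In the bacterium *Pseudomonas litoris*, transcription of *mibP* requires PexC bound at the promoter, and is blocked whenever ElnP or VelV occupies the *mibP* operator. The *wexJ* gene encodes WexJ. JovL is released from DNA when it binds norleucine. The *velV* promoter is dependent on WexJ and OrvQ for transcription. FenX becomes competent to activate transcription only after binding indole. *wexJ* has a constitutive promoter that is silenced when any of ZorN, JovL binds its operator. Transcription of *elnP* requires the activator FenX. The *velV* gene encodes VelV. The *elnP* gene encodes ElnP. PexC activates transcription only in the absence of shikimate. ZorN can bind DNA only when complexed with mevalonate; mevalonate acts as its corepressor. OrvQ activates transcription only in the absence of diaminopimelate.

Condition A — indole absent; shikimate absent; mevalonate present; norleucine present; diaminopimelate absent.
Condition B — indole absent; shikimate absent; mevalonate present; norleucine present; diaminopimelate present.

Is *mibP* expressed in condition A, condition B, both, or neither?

both

Condition A:
Indole is absent, so FenX is inactive.
Required activator FenX is absent, so *elnP* is not transcribed.
So ElnP is not produced.
Shikimate is absent, so PexC is active.
Mevalonate is present, so ZorN is active.
Norleucine is present, so JovL is inactive.
With repressor ZorN bound, *wexJ* is not transcribed.
So WexJ is not produced.
Diaminopimelate is absent, so OrvQ is active.
Required activator WexJ is absent, so *velV* is not transcribed.
So VelV is not produced.
No repressor is bound and PexC is active, so *mibP* is transcribed.
→ *mibP* is ON in A.
Condition B:
Indole is absent, so FenX is inactive.
Required activator FenX is absent, so *elnP* is not transcribed.
So ElnP is not produced.
Shikimate is absent, so PexC is active.
Mevalonate is present, so ZorN is active.
Norleucine is present, so JovL is inactive.
With repressor ZorN bound, *wexJ* is not transcribed.
So WexJ is not produced.
Diaminopimelate is present, so OrvQ is inactive.
Required activator WexJ is absent, so *velV* is not transcribed.
So VelV is not produced.
No repressor is bound and PexC is active, so *mibP* is transcribed.
→ *mibP* is ON in B.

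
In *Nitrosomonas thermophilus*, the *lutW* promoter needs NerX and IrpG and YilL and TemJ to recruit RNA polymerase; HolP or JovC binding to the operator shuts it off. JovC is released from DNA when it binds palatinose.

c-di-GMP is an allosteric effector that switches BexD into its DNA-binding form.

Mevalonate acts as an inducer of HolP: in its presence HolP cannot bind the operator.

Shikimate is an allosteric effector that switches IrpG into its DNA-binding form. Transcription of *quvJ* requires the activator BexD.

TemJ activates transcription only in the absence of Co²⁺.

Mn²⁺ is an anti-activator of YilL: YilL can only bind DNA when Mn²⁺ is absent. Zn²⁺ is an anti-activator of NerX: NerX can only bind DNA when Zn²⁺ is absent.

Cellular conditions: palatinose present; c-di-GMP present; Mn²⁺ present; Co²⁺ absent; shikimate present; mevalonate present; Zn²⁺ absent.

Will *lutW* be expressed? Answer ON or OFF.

OFF

Zn²⁺ is absent, so NerX is active.
Mevalonate is present, so HolP is inactive.
Palatinose is present, so JovC is inactive.
Shikimate is present, so IrpG is active.
Mn²⁺ is present, so YilL is inactive.
Co²⁺ is absent, so TemJ is active.
Required activator YilL is absent, so *lutW* is not transcribed.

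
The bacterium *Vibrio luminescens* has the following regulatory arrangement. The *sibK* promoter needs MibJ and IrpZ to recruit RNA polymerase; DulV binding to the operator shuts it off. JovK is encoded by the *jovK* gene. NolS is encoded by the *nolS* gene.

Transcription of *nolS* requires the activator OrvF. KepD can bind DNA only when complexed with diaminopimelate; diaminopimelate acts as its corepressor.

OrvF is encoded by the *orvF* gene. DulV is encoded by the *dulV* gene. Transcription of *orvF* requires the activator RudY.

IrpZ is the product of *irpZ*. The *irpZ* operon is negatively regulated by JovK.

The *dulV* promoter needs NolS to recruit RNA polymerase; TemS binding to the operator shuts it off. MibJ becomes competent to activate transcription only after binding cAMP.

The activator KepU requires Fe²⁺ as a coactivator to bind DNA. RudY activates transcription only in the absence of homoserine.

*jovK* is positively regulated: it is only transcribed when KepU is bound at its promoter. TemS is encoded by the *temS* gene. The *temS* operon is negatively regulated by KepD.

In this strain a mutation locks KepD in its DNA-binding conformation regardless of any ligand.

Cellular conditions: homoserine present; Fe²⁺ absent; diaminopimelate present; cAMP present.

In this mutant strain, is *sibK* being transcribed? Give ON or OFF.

cAMP is present, so MibJ is active.
KepD is constitutively active in this strain.
With repressor KepD bound, *temS* is not transcribed.
So TemS is not produced.
Homoserine is present, so RudY is inactive.
Required activator RudY is absent, so *orvF* is not transcribed.
So OrvF is not produced.
Required activator OrvF is absent, so *nolS* is not transcribed.
So NolS is not produced.
Required activator NolS is absent, so *dulV* is not transcribed.
So DulV is not produced.
Fe²⁺ is absent, so KepU is inactive.
Required activator KepU is absent, so *jovK* is not transcribed.
So JovK is not produced.
With no repressor bound, *irpZ* is transcribed.
So IrpZ is produced and active.
No repressor is bound and MibJ and IrpZ are active, so *sibK* is transcribed.

ON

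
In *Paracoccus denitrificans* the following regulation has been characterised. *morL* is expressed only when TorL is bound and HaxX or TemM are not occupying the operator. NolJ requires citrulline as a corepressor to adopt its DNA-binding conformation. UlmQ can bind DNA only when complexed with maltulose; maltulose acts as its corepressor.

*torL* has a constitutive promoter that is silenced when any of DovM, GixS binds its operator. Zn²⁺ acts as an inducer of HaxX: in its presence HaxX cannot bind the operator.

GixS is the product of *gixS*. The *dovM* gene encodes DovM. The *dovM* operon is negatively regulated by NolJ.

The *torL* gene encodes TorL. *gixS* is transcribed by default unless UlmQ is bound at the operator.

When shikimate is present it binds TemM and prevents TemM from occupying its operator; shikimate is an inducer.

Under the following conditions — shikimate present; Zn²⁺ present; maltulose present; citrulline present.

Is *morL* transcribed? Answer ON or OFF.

ON

Zn²⁺ is present, so HaxX is inactive.
Shikimate is present, so TemM is inactive.
Citrulline is present, so NolJ is active.
With repressor NolJ bound, *dovM* is not transcribed.
So DovM is not produced.
Maltulose is present, so UlmQ is active.
With repressor UlmQ bound, *gixS* is not transcribed.
So GixS is not produced.
With no repressor bound, *torL* is transcribed.
So TorL is produced and active.
No repressor is bound and TorL is active, so *morL* is transcribed.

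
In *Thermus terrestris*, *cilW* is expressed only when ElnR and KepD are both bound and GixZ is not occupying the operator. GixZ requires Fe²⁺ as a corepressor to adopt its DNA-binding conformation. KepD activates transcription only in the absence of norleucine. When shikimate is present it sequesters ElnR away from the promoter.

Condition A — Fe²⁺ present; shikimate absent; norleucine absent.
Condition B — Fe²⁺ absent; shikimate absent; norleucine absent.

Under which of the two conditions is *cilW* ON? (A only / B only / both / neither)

B only

Condition A:
Fe²⁺ is present, so GixZ is active.
Shikimate is absent, so ElnR is active.
Norleucine is absent, so KepD is active.
With repressor GixZ bound, *cilW* is not transcribed.
→ *cilW* is OFF in A.
Condition B:
Fe²⁺ is absent, so GixZ is inactive.
Shikimate is absent, so ElnR is active.
Norleucine is absent, so KepD is active.
No repressor is bound and ElnR and KepD are active, so *cilW* is transcribed.
→ *cilW* is ON in B.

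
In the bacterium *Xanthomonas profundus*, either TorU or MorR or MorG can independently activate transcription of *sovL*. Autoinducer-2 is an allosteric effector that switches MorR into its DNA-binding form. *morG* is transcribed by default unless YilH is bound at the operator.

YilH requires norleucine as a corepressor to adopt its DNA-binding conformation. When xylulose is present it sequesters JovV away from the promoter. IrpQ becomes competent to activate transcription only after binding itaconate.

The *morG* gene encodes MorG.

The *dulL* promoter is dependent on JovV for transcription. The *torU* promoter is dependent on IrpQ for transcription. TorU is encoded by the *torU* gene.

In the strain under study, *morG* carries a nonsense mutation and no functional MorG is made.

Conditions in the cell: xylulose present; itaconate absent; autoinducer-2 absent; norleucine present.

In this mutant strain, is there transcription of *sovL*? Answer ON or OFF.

Itaconate is absent, so IrpQ is inactive.
Required activator IrpQ is absent, so *torU* is not transcribed.
So TorU is not produced.
Autoinducer-2 is absent, so MorR is inactive.
MorG is non-functional in this strain, so it has no effect.
No activator is available at the *sovL* promoter, so *sovL* is not transcribed.

OFF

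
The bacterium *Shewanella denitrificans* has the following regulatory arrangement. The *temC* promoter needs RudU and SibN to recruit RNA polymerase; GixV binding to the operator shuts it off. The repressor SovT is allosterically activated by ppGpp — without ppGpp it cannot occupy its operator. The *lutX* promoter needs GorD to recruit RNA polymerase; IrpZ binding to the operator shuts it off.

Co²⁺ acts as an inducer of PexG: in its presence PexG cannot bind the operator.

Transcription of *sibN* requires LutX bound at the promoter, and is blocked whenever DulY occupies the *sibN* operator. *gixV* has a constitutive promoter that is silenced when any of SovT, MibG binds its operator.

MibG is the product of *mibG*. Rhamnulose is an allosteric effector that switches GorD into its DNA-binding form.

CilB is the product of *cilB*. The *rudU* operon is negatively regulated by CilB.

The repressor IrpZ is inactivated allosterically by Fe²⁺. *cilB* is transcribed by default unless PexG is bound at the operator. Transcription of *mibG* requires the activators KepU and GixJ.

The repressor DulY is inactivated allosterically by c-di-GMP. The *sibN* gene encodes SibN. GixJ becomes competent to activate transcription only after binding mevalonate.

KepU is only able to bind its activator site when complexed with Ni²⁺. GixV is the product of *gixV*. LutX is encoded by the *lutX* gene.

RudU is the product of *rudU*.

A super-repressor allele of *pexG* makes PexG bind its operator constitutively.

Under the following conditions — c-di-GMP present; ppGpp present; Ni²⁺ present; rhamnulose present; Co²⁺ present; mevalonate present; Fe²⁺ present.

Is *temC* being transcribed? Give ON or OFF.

ON

PexG is constitutively active in this strain.
With repressor PexG bound, *cilB* is not transcribed.
So CilB is not produced.
With no repressor bound, *rudU* is transcribed.
So RudU is produced and active.
c-di-GMP is present, so DulY is inactive.
Fe²⁺ is present, so IrpZ is inactive.
Rhamnulose is present, so GorD is active.
No repressor is bound and GorD is active, so *lutX* is transcribed.
So LutX is produced and active.
No repressor is bound and LutX is active, so *sibN* is transcribed.
So SibN is produced and active.
ppGpp is present, so SovT is active.
Ni²⁺ is present, so KepU is active.
Mevalonate is present, so GixJ is active.
No repressor is bound and KepU and GixJ are active, so *mibG* is transcribed.
So MibG is produced and active.
With repressor SovT bound, *gixV* is not transcribed.
So GixV is not produced.
No repressor is bound and RudU and SibN are active, so *temC* is transcribed.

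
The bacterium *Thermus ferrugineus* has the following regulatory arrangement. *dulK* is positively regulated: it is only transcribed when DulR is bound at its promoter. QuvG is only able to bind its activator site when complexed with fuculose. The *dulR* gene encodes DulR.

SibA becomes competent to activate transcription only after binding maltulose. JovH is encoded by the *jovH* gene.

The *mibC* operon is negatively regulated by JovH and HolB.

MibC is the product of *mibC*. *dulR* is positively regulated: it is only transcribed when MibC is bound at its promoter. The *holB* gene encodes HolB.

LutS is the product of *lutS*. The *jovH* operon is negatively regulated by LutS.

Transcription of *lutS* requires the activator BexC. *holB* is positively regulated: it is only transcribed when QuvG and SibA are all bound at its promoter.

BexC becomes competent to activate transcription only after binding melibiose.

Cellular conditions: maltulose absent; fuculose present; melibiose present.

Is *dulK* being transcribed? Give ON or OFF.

Melibiose is present, so BexC is active.
No repressor is bound and BexC is active, so *lutS* is transcribed.
So LutS is produced and active.
With repressor LutS bound, *jovH* is not transcribed.
So JovH is not produced.
Fuculose is present, so QuvG is active.
Maltulose is absent, so SibA is inactive.
Required activator SibA is absent, so *holB* is not transcribed.
So HolB is not produced.
With no repressor bound, *mibC* is transcribed.
So MibC is produced and active.
No repressor is bound and MibC is active, so *dulR* is transcribed.
So DulR is produced and active.
No repressor is bound and DulR is active, so *dulK* is transcribed.

ON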